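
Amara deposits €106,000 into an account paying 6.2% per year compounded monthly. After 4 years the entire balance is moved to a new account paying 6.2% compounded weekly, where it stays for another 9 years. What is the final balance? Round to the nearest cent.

After 4 years at 6.2%: 106,000 × 1.2806420216 ≈ 135,748.0543.
Then 9 years at 6.2%: 135,748.0543 × 1.74659400801 ≈ 237,096.7382.

€237,096.74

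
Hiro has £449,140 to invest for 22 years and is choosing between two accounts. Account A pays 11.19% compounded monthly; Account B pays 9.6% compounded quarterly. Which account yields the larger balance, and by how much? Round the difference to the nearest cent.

Account A, by £1,586,256.37

A: (1 + 0.009325)^264 ≈ 11.59289856456, so 449,140 × 11.59289856456 ≈ 5,206,834.4613.
B: (1 + 0.024)^88 ≈ 8.061134813471, so 449,140 × 8.061134813471 ≈ 3,620,578.0901.
Difference ≈ 1,586,256.3712 in favor of A.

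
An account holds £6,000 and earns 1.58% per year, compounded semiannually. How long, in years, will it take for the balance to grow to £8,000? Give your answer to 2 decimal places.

We need (1 + 0.0079)^(2t) = 1.3333, so 2t = ln 1.3333 / ln 1.0079 ≈ 36.5591.
t ≈ 36.5591/2 = 18.2796 years.

18.28 years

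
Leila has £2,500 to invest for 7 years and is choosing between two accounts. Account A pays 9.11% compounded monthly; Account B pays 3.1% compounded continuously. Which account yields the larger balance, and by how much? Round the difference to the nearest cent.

Account A, by £1,613.07

A: (1 + 0.0911/12)^84 ≈ 1.887572437, so 2,500 × 1.887572437 ≈ 4,718.9311.
B: e^(0.031·7) = e^0.217 ≈ 1.242344102, so 2,500 × 1.242344102 ≈ 3,105.8603.
Difference ≈ 1,613.0708 in favor of A.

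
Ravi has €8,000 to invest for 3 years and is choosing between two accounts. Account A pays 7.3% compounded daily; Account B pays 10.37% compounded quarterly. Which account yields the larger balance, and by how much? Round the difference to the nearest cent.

Account B, by €917.77

Account A growth factor: (1 + 0.0002)^1095 ≈ 1.244804019; balance ≈ 9,958.4322.
Account B growth factor: (1 + 0.025925)^12 ≈ 1.359525492; balance ≈ 10,876.2039.
Account B is larger by 917.7718.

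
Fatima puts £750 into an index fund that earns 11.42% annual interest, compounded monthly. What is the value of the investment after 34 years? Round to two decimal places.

£35,757.45

Periodic rate = 11.42%/12 = 0.00951667; periods = 12·34 = 408.
A = 750·(1 + 0.1142/12)^408 ≈ 750·47.67660092 ≈ 35,757.4507.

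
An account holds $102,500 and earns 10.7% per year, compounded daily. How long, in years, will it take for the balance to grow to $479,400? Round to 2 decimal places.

(1 + 0.000293151)^(365t) = 479,400/102,500 = 4.6771.
365t·ln(1 + 0.000293151) = ln(4.6771); 365t = 1.5427/0.000293108 ≈ 5263.1589.
t ≈ 14.4196 years.

14.42 years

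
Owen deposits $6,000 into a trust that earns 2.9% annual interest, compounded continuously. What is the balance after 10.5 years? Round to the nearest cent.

$8,135.68

A = P·e^(rt) = 6,000·e^(0.029·10.5) = 6,000·e^0.3045.
e^0.3045 ≈ 1.35594686, so A ≈ 8,135.6812.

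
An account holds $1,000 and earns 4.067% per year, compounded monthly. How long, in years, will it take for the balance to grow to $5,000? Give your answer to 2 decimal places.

(1 + 0.00338917)^(12t) = 5,000/1,000 = 5.
12t·ln(1 + 0.00338917) = ln(5); 12t = 1.6094/0.00338344 ≈ 475.6814.
t ≈ 39.6401 years.

39.64 years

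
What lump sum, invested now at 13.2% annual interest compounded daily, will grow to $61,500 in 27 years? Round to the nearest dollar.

Growth factor = (1 + 0.132/365)^9855 ≈ 35.281392701.
P = 61,500/35.281392701 ≈ 1,743.1285.

$1,743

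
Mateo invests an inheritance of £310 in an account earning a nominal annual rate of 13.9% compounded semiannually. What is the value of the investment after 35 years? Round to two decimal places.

Periodic rate = 13.9%/2 = 0.0695; periods = 2·35 = 70.
A = 310·(1 + 0.0695)^70 ≈ 310·110.32024649 ≈ 34,199.2764.

£34,199.28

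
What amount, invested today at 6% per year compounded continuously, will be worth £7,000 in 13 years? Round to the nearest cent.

P = A·e^(−rt) = 7,000·e^(−0.78).
e^(−0.78) ≈ 0.4584060113, so P ≈ 3,208.8421.

£3,208.84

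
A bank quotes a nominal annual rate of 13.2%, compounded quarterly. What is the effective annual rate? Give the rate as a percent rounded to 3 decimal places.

13.868%

One year is 4 periods at 0.033 each: (1 + 0.033)^4 ≈ 1.138679.
EAR = 1.138679 − 1 ≈ 13.86789%.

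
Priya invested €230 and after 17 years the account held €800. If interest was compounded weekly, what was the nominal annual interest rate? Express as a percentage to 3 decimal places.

The 884-period growth factor is 800/230 = 3.47826.
r/52 = 3.47826^(1/884) − 1 ≈ 0.0014111, so r ≈ 52·0.0014111 = 7.33772%.

7.338%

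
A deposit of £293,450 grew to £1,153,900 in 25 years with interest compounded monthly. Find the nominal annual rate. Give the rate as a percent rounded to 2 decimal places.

5.49%

(1 + r/12)^300 = 1,153,900/293,450 = 3.93219.
1 + r/12 = 3.93219^(1/300) ≈ 1.004574, so r/12 ≈ 0.00457442.
r ≈ 12·0.00457442 = 5.48930%.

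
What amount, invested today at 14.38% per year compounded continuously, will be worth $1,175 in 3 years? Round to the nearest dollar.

P = A·e^(−rt) = 1,175·e^(−0.4314).
e^(−0.4314) ≈ 0.6495990192, so P ≈ 763.2788.

$763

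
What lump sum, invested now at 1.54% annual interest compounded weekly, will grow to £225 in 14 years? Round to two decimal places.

Growth factor = (1 + 0.0154/52)^728 ≈ 1.24056644.
P = 225/1.24056644 ≈ 181.3688.

£181.37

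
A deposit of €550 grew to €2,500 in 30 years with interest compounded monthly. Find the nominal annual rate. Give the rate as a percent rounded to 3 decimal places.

(1 + r/12)^360 = 2,500/550 = 4.54545.
1 + r/12 = 4.54545^(1/360) ≈ 1.004215, so r/12 ≈ 0.00421477.
r ≈ 12·0.00421477 = 5.05772%.

5.058%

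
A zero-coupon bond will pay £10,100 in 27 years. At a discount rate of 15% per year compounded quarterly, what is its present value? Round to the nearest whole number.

Growth factor = (1 + 0.0375)^108 ≈ 53.298548452.
P = 10,100/53.298548452 ≈ 189.4986.

£189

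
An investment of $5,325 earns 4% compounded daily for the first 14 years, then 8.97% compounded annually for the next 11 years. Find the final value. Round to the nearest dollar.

$23,982

After 14 years at 4%: 5,325 × 1.7506187858 ≈ 9,322.0450.
Then 11 years at 8.97%: 9,322.0450 × 2.5726248472 ≈ 23,982.1247.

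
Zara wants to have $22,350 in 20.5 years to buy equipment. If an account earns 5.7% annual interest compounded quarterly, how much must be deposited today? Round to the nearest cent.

Growth factor = (1 + 0.01425)^82 ≈ 3.1907394568.
P = 22,350/3.1907394568 ≈ 7,004.6459.

$7,004.65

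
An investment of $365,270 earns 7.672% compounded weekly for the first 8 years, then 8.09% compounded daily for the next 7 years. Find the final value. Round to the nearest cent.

$1,188,184.43

Phase 1: 365,270·(1 + 0.07672/52)^416 ≈ 674,481.6601.
Phase 2: 674,481.6601·(1 + 0.0809/365)^2555 ≈ 1,188,184.4345.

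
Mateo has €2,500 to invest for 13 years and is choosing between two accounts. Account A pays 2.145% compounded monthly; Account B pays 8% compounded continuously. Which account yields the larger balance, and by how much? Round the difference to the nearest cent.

A: (1 + 0.0017875)^156 ≈ 1.321280146, so 2,500 × 1.321280146 ≈ 3,303.2004.
B: e^(0.08·13) = e^1.04 ≈ 2.829217014, so 2,500 × 2.829217014 ≈ 7,073.0425.
Difference ≈ 3,769.8422 in favor of B.

Account B, by €3,769.84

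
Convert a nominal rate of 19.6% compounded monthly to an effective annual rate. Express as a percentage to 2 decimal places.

One year is 12 periods at 0.0163333 each: (1 + 0.0163333)^12 ≈ 1.214602.
EAR = 1.214602 − 1 ≈ 21.46021%.

21.46%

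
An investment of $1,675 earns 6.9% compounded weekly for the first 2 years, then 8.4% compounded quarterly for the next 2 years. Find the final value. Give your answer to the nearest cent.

$2,270.46

Phase 1: 1,675·(1 + 0.069/52)^104 ≈ 1,922.6832.
Phase 2: 1,922.6832·(1 + 0.021)^8 ≈ 2,270.4590.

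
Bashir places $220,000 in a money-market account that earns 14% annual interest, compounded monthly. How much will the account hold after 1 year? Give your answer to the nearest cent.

Periodic rate = 14%/12 = 0.0116667; periods = 12·1 = 12.
A = 220,000·(1 + 0.14/12)^12 ≈ 220,000·1.14934202921 ≈ 252,855.2464.

$252,855.25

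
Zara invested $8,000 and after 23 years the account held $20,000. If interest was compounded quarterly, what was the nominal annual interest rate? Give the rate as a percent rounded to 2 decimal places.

4.00%

The 92-period growth factor is 20,000/8,000 = 2.5.
r/4 = 2.5^(1/92) − 1 ≈ 0.0100094, so r ≈ 4·0.0100094 = 4.00378%.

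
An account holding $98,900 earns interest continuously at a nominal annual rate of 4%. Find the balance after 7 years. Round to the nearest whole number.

$130,858

A = P·e^(rt) = 98,900·e^(0.04·7) = 98,900·e^0.28.
e^0.28 ≈ 1.32312981234, so A ≈ 130,857.5384.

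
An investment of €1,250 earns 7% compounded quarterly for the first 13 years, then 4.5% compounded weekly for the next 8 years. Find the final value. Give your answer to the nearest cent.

€4,415.48

Phase 1: 1,250·(1 + 0.0175)^52 ≈ 3,081.0571.
Phase 2: 3,081.0571·(1 + 0.045/52)^416 ≈ 4,415.4823.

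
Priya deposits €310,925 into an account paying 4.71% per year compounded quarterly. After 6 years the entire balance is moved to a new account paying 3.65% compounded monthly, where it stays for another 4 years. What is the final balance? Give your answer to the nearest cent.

€476,410.21

After 6 years at 4.71%: 310,925 × 1.32438624277 ≈ 411,784.7925.
Then 4 years at 3.65%: 411,784.7925 × 1.15693979053 ≈ 476,410.2116.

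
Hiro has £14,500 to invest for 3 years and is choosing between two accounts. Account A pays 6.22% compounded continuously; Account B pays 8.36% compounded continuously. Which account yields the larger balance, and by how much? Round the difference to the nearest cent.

Account A growth factor: e^(0.0622·3) = e^0.1866 ≈ 1.2051451306; balance ≈ 17,474.6044.
Account B growth factor: e^(0.0836·3) = e^0.2508 ≈ 1.285053048; balance ≈ 18,633.2692.
Account B is larger by 1,158.6648.

Account B, by £1,158.66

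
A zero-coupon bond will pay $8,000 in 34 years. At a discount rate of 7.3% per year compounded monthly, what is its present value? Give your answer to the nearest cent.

$673.65

Growth factor = (1 + 0.073/12)^408 ≈ 11.87554284.
P = 8,000/11.87554284 ≈ 673.6534.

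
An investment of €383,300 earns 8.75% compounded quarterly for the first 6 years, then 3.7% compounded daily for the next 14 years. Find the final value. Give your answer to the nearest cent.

Phase 1: 383,300·(1 + 0.021875)^24 ≈ 644,295.9530.
Phase 2: 644,295.9530·(1 + 0.037/365)^5110 ≈ 1,081,529.9325.

€1,081,529.93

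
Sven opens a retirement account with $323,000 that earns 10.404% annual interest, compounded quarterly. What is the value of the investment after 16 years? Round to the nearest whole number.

$1,670,723

Growth factor = (1 + 0.02601)^64 ≈ 5.172517792955.
A ≈ 323,000 × 5.172517792955 ≈ 1,670,723.2471.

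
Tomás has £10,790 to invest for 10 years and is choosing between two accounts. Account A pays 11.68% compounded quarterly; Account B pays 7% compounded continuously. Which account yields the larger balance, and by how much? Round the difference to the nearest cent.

Account A growth factor: (1 + 0.0292)^40 ≈ 3.1622128674; balance ≈ 34,120.2768.
Account B growth factor: e^(0.07·10) = e^0.7 ≈ 2.0137527075; balance ≈ 21,728.3917.
Account A is larger by 12,391.8851.

Account A, by £12,391.89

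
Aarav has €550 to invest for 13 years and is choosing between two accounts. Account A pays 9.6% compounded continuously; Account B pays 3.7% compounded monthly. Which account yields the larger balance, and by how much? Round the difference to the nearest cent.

Account A, by €1,026.78

Account A growth factor: e^(0.096·13) = e^1.248 ≈ 3.483369248; balance ≈ 1,915.8531.
Account B growth factor: (1 + 0.037/12)^156 ≈ 1.6164946; balance ≈ 889.0720.
Account A is larger by 1,026.7811.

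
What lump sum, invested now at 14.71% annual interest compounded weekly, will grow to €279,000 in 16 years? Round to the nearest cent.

€26,600.62

Growth factor = (1 + 0.1471/52)^832 ≈ 10.4884775528.
P = 279,000/10.4884775528 ≈ 26,600.6195.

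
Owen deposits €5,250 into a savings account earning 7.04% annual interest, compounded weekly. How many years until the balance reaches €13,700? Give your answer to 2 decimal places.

We need (1 + 0.00135385)^(52t) = 2.6095, so 52t = ln 2.6095 / ln 1.001354 ≈ 708.9557.
t ≈ 708.9557/52 = 13.6338 years.

13.63 years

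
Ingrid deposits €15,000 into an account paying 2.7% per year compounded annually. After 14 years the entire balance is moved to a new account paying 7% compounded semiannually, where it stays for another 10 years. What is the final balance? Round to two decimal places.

€43,339.56

Phase 1: 15,000·(1 + 0.027)^14 ≈ 21,780.9827.
Phase 2: 21,780.9827·(1 + 0.035)^20 ≈ 43,339.5567.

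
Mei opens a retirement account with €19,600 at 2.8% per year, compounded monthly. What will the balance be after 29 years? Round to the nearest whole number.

€44,105

Growth factor = (1 + 0.028/12)^348 ≈ 2.2502788407.
A ≈ 19,600 × 2.2502788407 ≈ 44,105.4653.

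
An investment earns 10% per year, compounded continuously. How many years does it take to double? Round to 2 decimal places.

e^(0.1t) = 2, so 0.1t = ln 2 ≈ 0.69315.
t ≈ 0.69315/0.1 ≈ 6.9315.

6.93 years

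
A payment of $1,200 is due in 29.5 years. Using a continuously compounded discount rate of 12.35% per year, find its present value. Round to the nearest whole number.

P = A·e^(−rt) = 1,200·e^(−3.64325).
e^(−3.64325) ≈ 0.02616716234, so P ≈ 31.4006.

$31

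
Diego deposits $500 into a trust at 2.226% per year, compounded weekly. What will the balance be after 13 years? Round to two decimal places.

Growth factor = (1 + 0.02226/52)^676 ≈ 1.33551646.
A ≈ 500 × 1.33551646 ≈ 667.7582.

$667.76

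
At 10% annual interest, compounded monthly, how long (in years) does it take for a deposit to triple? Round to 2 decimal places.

(1 + 0.00833333)^(12t) = 3.
12t = ln 3 / ln(1 + 0.00833333) ≈ 1.0986/0.0082988 ≈ 132.3820.
t ≈ 11.0318.

11.03 years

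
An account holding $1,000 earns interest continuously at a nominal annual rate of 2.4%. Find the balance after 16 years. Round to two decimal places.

A = P·e^(rt) = 1,000·e^(0.024·16) = 1,000·e^0.384.
e^0.384 ≈ 1.468145442, so A ≈ 1,468.1454.

$1,468.15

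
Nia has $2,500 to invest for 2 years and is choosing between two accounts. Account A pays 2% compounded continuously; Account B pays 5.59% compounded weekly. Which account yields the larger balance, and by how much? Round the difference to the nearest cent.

A: e^(0.02·2) = e^0.04 ≈ 1.040810774, so 2,500 × 1.040810774 ≈ 2,602.0269.
B: (1 + 0.001075)^104 ≈ 1.11822203, so 2,500 × 1.11822203 ≈ 2,795.5551.
Difference ≈ 193.5281 in favor of B.

Account B, by $193.53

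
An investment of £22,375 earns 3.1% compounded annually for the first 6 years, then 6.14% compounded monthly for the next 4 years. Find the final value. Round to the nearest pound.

£34,333

After 6 years at 3.1%: 22,375 × 1.2010248455 ≈ 26,872.9309.
Then 4 years at 6.14%: 26,872.9309 × 1.2775878507 ≈ 34,332.5301.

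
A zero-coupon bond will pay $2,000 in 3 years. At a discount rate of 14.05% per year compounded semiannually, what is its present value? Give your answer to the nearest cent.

$1,330.82

Growth factor = (1 + 0.07025)^6 ≈ 1.502835409.
P = 2,000/1.502835409 ≈ 1,330.8177.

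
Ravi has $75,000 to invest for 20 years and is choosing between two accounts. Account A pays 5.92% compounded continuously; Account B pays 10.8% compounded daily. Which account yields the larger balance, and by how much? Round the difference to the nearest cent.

Account B, by $405,071.24

A: e^(0.0592·20) = e^1.184 ≈ 3.26741776944, so 75,000 × 3.26741776944 ≈ 245,056.3327.
B: (1 + 0.108/365)^7300 ≈ 8.66836768446, so 75,000 × 8.66836768446 ≈ 650,127.5763.
Difference ≈ 405,071.2436 in favor of B.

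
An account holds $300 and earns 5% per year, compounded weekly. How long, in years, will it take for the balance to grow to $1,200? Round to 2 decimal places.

27.74 years

(1 + 0.000961538)^(52t) = 1,200/300 = 4.
52t·ln(1 + 0.000961538) = ln(4); 52t = 1.3863/0.000961076 ≈ 1442.4392.
t ≈ 27.7392 years.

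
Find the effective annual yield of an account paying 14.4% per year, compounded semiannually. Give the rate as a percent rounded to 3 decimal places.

One year is 2 periods at 0.072 each: (1 + 0.072)^2 ≈ 1.149184.
EAR = 1.149184 − 1 ≈ 14.91840%.

14.918%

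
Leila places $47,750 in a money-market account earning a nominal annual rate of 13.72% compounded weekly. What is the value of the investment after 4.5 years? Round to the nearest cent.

$88,461.37

Growth factor = (1 + 0.1372/52)^234 ≈ 1.8525942179.
A ≈ 47,750 × 1.8525942179 ≈ 88,461.3739.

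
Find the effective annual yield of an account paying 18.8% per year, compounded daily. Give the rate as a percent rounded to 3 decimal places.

20.678%

One year is 365 periods at 0.000515068 each: (1 + 0.000515068)^365 ≈ 1.206775.
EAR = 1.206775 − 1 ≈ 20.67751%.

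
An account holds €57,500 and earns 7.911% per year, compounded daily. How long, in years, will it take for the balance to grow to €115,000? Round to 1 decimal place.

8.8 years

We need (1 + 0.00021674)^(365t) = 2, so 365t = ln 2 / ln 1.000217 ≈ 3198.4090.
t ≈ 3198.4090/365 = 8.7628 years.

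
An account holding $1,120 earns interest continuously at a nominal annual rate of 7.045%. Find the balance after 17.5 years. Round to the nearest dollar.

$3,843

A = P·e^(rt) = 1,120·e^(0.07045·17.5) = 1,120·e^1.232875.
e^1.232875 ≈ 3.431079724, so A ≈ 3,842.8093.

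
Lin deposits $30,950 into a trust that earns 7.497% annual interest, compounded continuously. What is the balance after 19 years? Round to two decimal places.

A = P·e^(rt) = 30,950·e^(0.07497·19) = 30,950·e^1.42443.
e^1.42443 ≈ 4.1554885391, so A ≈ 128,612.3703.

$128,612.37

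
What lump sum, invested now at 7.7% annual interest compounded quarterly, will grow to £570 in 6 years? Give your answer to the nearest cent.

Periodic rate = 7.7%/4 = 0.01925; 24 periods.
P = 570/(1 + 0.01925)^24 ≈ 570/1.58029179 ≈ 360.6929.

£360.69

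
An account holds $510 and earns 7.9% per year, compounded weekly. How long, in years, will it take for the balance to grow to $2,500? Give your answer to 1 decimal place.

20.1 years

We need (1 + 0.00151923)^(52t) = 4.902, so 52t = ln 4.902 / ln 1.001519 ≈ 1047.1368.
t ≈ 1047.1368/52 = 20.1372 years.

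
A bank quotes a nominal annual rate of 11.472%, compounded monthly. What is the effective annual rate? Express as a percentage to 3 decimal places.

12.095%

One year is 12 periods at 0.00956 each: (1 + 0.00956)^12 ≈ 1.120948.
EAR = 1.120948 − 1 ≈ 12.09484%.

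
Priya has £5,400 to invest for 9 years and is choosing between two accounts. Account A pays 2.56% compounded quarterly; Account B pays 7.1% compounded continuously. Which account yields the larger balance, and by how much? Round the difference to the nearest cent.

A: (1 + 0.0064)^36 ≈ 1.25817952, so 5,400 × 1.25817952 ≈ 6,794.1694.
B: e^(0.071·9) = e^0.639 ≈ 1.8945853464, so 5,400 × 1.8945853464 ≈ 10,230.7609.
Difference ≈ 3,436.5915 in favor of B.

Account B, by £3,436.59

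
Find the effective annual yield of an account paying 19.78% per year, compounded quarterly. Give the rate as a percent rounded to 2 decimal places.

21.30%

EAR = (1 + 19.78%/4)^4 − 1 = (1 + 0.04945)^4 − 1.
(1 + 0.04945)^4 ≈ 1.212961, so EAR ≈ 21.29615%.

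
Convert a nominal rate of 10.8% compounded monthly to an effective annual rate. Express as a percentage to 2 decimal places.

One year is 12 periods at 0.009 each: (1 + 0.009)^12 ≈ 1.11351.
EAR = 1.11351 − 1 ≈ 11.35097%.

11.35%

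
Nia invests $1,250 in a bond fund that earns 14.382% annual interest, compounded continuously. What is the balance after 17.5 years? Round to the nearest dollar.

$15,487

A = P·e^(rt) = 1,250·e^(0.14382·17.5) = 1,250·e^2.51685.
e^2.51685 ≈ 12.389508181, so A ≈ 15,486.8852.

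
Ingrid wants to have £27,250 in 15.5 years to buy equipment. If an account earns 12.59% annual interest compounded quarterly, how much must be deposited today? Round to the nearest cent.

£3,989.58

Periodic rate = 12.59%/4 = 0.031475; 62 periods.
P = 27,250/(1 + 0.031475)^62 ≈ 27,250/6.8303002602 ≈ 3,989.5757.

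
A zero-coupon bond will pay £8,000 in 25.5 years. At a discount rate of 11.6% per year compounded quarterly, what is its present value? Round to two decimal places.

Growth factor = (1 + 0.029)^102 ≈ 18.46580418.
P = 8,000/18.46580418 ≈ 433.2332.

£433.23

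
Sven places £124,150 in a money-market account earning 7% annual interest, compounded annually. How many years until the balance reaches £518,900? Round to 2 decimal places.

21.14 years

(1 + 0.07)^t = 518,900/124,150 = 4.1796.
t·ln(1 + 0.07) = ln(4.1796); t = 1.4302/0.0676586 ≈ 21.1388.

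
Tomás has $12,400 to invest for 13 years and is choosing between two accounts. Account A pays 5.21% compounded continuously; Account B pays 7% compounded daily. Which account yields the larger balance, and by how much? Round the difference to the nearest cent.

Account A growth factor: e^(0.0521·13) = e^0.6773 ≈ 1.9685554507; balance ≈ 24,410.0876.
Account B growth factor: (1 + 0.07/365)^4745 ≈ 2.4841057879; balance ≈ 30,802.9118.
Account B is larger by 6,392.8242.

Account B, by $6,392.82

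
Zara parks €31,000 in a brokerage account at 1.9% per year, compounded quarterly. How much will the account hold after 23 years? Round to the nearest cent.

Periodic rate = 1.9%/4 = 0.00475; periods = 4·23 = 92.
A = 31,000·(1 + 0.00475)^92 ≈ 31,000·1.5464552864 ≈ 47,940.1139.

€47,940.11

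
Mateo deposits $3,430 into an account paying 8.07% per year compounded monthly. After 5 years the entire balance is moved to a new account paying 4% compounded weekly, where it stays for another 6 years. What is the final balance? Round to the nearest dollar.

$6,518

After 5 years at 8.07%: 3,430 × 1.4950345 ≈ 5,127.9683.
Then 6 years at 4%: 5,127.9683 × 1.27113187 ≈ 6,518.3240.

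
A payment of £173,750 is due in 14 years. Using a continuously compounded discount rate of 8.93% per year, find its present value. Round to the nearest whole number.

P = A·e^(−rt) = 173,750·e^(−1.2502).
e^(−1.2502) ≈ 0.286447501631, so P ≈ 49,770.2534.

£49,770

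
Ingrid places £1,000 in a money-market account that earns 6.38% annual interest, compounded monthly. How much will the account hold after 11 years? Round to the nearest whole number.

Periodic rate = 6.38%/12 = 0.00531667; periods = 12·11 = 132.
A = 1,000·(1 + 0.0638/12)^132 ≈ 1,000·2.013633835 ≈ 2,013.6338.

£2,014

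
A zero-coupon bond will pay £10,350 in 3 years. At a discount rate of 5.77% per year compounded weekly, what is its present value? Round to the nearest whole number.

£8,706

Growth factor = (1 + 0.0577/52)^156 ≈ 1.1888709007.
P = 10,350/1.1888709007 ≈ 8,705.7392.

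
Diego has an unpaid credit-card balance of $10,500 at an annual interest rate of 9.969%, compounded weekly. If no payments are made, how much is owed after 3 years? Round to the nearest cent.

Periodic rate = 9.969%/52 = 0.00191712; periods = 52·3 = 156.
A = 10,500·(1 + 0.09969/52)^156 ≈ 10,500·1.3482179589 ≈ 14,156.2886.

$14,156.29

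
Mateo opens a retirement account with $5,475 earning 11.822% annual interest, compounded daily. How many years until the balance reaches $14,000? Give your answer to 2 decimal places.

We need (1 + 0.00032389)^(365t) = 2.5571, so 365t = ln 2.5571 / ln 1.000324 ≈ 2899.1815.
t ≈ 2899.1815/365 = 7.9430 years.

7.94 years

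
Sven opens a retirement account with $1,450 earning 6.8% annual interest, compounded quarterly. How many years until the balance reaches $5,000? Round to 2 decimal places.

18.36 years

(1 + 0.017)^(4t) = 5,000/1,450 = 3.4483.
4t·ln(1 + 0.017) = ln(3.4483); 4t = 1.2379/0.0168571 ≈ 73.4333.
t ≈ 18.3583 years.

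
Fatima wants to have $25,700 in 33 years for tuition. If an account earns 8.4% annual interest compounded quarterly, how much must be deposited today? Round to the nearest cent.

Growth factor = (1 + 0.021)^132 ≈ 15.53810155.
P = 25,700/15.53810155 ≈ 1,653.9987.

$1,654.00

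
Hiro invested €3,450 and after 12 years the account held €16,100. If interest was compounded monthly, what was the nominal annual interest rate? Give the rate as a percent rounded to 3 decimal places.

12.906%

(1 + r/12)^144 = 16,100/3,450 = 4.66667.
1 + r/12 = 4.66667^(1/144) ≈ 1.010755, so r/12 ≈ 0.010755.
r ≈ 12·0.010755 = 12.90595%.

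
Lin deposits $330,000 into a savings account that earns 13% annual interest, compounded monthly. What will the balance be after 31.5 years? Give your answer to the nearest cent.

$19,381,423.06

Periodic rate = 13%/12 = 0.0108333; periods = 12·31.5 = 378.
A = 330,000·(1 + 0.13/12)^378 ≈ 330,000·58.731585023917 ≈ 19,381,423.0579.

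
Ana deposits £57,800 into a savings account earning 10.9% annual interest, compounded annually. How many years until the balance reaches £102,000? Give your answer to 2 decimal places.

5.49 years

(1 + 0.109)^t = 102,000/57,800 = 1.7647.
t·ln(1 + 0.109) = ln(1.7647); t = 0.56798/0.103459 ≈ 5.4900.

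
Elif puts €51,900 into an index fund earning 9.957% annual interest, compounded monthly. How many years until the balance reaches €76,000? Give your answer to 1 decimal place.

3.8 years

(1 + 0.0082975)^(12t) = 76,000/51,900 = 1.4644.
12t·ln(1 + 0.0082975) = ln(1.4644); 12t = 0.38141/0.00826326 ≈ 46.1579.
t ≈ 3.8465 years.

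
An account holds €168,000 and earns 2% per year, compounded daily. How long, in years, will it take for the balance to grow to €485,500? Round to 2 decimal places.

We need (1 + 0.0000547945)^(365t) = 2.8899, so 365t = ln 2.8899 / ln 1.000055 ≈ 19367.7100.
t ≈ 19367.7100/365 = 53.0622 years.

53.06 years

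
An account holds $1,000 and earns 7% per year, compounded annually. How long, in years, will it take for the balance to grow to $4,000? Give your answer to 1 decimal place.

We need (1 + 0.07)^t = 4, so t = ln 4 / ln 1.07 ≈ 20.4895.

20.5 years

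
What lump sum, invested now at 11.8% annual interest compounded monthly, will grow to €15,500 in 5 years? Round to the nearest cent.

Growth factor = (1 + 0.118/12)^60 ≈ 1.7987968848.
P = 15,500/1.7987968848 ≈ 8,616.8706.

€8,616.87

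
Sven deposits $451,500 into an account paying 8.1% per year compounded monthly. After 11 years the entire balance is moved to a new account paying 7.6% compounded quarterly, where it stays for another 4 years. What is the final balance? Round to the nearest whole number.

Phase 1: 451,500·(1 + 0.00675)^132 ≈ 1,097,271.2684.
Phase 2: 1,097,271.2684·(1 + 0.019)^16 ≈ 1,482,862.7362.

$1,482,863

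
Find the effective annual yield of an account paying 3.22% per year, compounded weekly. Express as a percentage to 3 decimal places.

One year is 52 periods at 0.000619231 each: (1 + 0.000619231)^52 ≈ 1.032714.
EAR = 1.032714 − 1 ≈ 3.27137%.

3.271%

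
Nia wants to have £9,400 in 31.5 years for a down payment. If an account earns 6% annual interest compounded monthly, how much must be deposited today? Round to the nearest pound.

Growth factor = (1 + 0.005)^378 ≈ 6.588269315.
P = 9,400/6.588269315 ≈ 1,426.7783.

£1,427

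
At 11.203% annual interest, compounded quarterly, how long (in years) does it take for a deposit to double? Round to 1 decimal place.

(1 + 0.0280075)^(4t) = 2.
4t = ln 2 / ln(1 + 0.0280075) ≈ 0.69315/0.0276225 ≈ 25.0936.
t ≈ 6.2734.

6.3 years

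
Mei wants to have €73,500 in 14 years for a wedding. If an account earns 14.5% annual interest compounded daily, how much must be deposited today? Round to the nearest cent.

Periodic rate = 14.5%/365 = 0.00039726; 5110 periods.
P = 73,500/(1 + 0.145/365)^5110 ≈ 73,500/7.6110176446 ≈ 9,657.0529.

€9,657.05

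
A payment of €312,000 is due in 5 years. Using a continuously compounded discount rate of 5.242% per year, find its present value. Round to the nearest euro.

P = A·e^(−rt) = 312,000·e^(−0.2621).
e^(−0.2621) ≈ 0.769434076453, so P ≈ 240,063.4319.

€240,063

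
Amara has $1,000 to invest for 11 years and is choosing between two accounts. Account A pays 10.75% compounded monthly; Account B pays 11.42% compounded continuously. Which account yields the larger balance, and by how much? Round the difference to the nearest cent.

Account B, by $266.66

A: (1 + 0.1075/12)^132 ≈ 3.24538766, so 1,000 × 3.24538766 ≈ 3,245.3877.
B: e^(0.1142·11) = e^1.2562 ≈ 3.512050307, so 1,000 × 3.512050307 ≈ 3,512.0503.
Difference ≈ 266.6626 in favor of B.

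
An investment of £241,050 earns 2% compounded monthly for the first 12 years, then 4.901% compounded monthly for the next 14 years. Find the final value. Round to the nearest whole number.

£607,619

Phase 1: 241,050·(1 + 0.02/12)^144 ≈ 306,373.3949.
Phase 2: 306,373.3949·(1 + 0.04901/12)^168 ≈ 607,618.5202.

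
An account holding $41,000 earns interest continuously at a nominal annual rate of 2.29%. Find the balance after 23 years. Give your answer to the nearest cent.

A = P·e^(rt) = 41,000·e^(0.0229·23) = 41,000·e^0.5267.
e^0.5267 ≈ 1.6933350725, so A ≈ 69,426.7380.

$69,426.74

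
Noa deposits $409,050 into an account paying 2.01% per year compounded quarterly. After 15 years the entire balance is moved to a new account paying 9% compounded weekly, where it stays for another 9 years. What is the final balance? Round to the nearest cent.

$1,241,259.98

Phase 1: 409,050·(1 + 0.005025)^60 ≈ 552,571.2627.
Phase 2: 552,571.2627·(1 + 0.09/52)^468 ≈ 1,241,259.9775.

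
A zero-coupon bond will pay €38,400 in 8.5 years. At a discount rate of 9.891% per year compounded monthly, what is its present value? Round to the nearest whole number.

€16,623

Periodic rate = 9.891%/12 = 0.0082425; 102 periods.
P = 38,400/(1 + 0.0082425)^102 ≈ 38,400/2.3100959107 ≈ 16,622.6865.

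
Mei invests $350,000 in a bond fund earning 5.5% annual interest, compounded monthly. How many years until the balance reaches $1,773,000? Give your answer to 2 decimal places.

We need (1 + 0.00458333)^(12t) = 5.0657, so 12t = ln 5.0657 / ln 1.004583 ≈ 354.8096.
t ≈ 354.8096/12 = 29.5675 years.

29.57 years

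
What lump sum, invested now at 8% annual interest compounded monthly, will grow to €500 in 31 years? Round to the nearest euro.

€42

Growth factor = (1 + 0.08/12)^372 ≈ 11.8433898.
P = 500/11.8433898 ≈ 42.2176.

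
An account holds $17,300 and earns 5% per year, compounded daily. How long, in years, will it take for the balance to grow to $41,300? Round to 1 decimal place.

We need (1 + 0.000136986)^(365t) = 2.3873, so 365t = ln 2.3873 / ln 1.000137 ≈ 6352.5739.
t ≈ 6352.5739/365 = 17.4043 years.

17.4 years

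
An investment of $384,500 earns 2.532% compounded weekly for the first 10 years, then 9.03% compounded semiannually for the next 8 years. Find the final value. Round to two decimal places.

$1,003,901.13

Phase 1: 384,500·(1 + 0.02532/52)^520 ≈ 495,259.6470.
Phase 2: 495,259.6470·(1 + 0.04515)^16 ≈ 1,003,901.1277.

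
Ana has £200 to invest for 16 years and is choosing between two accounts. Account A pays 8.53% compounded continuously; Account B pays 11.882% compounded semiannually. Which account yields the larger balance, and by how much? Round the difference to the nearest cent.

Account B, by £484.90

Account A growth factor: e^(0.0853·16) = e^1.3648 ≈ 3.91493999; balance ≈ 782.9880.
Account B growth factor: (1 + 0.05941)^32 ≈ 6.339429502; balance ≈ 1,267.8859.
Account B is larger by 484.8979.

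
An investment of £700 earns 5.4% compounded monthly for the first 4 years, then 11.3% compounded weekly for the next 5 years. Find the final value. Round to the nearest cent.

£1,526.88

After 4 years at 5.4%: 700 × 1.240501152 ≈ 868.3508.
Then 5 years at 11.3%: 868.3508 × 1.758369561 ≈ 1,526.8816.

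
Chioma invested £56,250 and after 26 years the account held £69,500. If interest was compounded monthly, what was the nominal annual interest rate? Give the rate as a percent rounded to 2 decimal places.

0.81%

The 312-period growth factor is 69,500/56,250 = 1.23556.
r/12 = 1.23556^(1/312) − 1 ≈ 0.000678181, so r ≈ 12·0.000678181 = 0.81382%.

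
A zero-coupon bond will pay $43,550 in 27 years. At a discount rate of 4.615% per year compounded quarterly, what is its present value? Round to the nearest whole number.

Periodic rate = 4.615%/4 = 0.0115375; 108 periods.
P = 43,550/(1 + 0.0115375)^108 ≈ 43,550/3.4518719009 ≈ 12,616.3430.

$12,616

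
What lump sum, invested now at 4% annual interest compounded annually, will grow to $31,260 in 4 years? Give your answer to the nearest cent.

$26,721.18

Annual rate = 4% = 0.04; 4 periods.
P = 31,260/(1 + 0.04)^4 ≈ 31,260/1.16985856 ≈ 26,721.1790.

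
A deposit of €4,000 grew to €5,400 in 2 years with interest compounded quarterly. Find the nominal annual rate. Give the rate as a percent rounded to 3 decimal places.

The 8-period growth factor is 5,400/4,000 = 1.35.
r/4 = 1.35^(1/8) − 1 ≈ 0.0382256, so r ≈ 4·0.0382256 = 15.29023%.

15.290%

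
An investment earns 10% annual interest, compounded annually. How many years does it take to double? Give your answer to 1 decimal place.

7.3 years

(1 + 0.1)^t = 2.
t = ln 2 / ln(1 + 0.1) ≈ 0.69315/0.0953102 ≈ 7.2725.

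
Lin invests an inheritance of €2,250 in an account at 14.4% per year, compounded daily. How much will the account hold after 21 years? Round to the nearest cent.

Growth factor = (1 + 0.144/365)^7665 ≈ 20.561155529.
A ≈ 2,250 × 20.561155529 ≈ 46,262.5999.

€46,262.60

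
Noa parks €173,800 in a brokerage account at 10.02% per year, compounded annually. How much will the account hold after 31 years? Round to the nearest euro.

Growth factor = (1 + 0.1002)^31 ≈ 19.30282436261.
A ≈ 173,800 × 19.30282436261 ≈ 3,354,830.8742.

€3,354,831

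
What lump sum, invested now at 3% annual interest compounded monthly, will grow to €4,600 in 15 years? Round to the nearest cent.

€2,934.74

Periodic rate = 3%/12 = 0.0025; 180 periods.
P = 4,600/(1 + 0.0025)^180 ≈ 4,600/1.567431725 ≈ 2,934.7371.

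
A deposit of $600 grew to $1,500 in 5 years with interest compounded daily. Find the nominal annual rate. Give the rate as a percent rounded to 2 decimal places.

(1 + r/365)^1825 = 1,500/600 = 2.5.
1 + r/365 = 2.5^(1/1825) ≈ 1.000502, so r/365 ≈ 0.000502203.
r ≈ 365·0.000502203 = 18.33042%.

18.33%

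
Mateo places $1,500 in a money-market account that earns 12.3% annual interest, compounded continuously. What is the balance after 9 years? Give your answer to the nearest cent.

A = P·e^(rt) = 1,500·e^(0.123·9) = 1,500·e^1.107.
e^1.107 ≈ 3.02526896, so A ≈ 4,537.9034.

$4,537.90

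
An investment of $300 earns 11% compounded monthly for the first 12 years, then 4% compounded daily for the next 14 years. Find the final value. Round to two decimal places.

$1,954.20

After 12 years at 11%: 300 × 3.720978681 ≈ 1,116.2936.
Then 14 years at 4%: 1,116.2936 × 1.750618786 ≈ 1,954.2046.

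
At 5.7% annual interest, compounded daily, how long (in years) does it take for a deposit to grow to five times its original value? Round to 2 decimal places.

28.24 years

(1 + 0.000156164)^(365t) = 5.
365t = ln 5 / ln(1 + 0.000156164) ≈ 1.6094/0.000156152 ≈ 10306.8545.
t ≈ 28.2380.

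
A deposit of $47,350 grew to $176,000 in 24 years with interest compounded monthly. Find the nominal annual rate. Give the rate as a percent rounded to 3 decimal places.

5.483%

(1 + r/12)^288 = 176,000/47,350 = 3.717.
1 + r/12 = 3.717^(1/288) ≈ 1.004569, so r/12 ≈ 0.00456915.
r ≈ 12·0.00456915 = 5.48298%.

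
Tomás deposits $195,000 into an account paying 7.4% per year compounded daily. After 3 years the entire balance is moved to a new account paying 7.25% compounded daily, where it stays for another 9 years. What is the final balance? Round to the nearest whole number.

$467,506

Phase 1: 195,000·(1 + 0.074/365)^1095 ≈ 243,465.9404.
Phase 2: 243,465.9404·(1 + 0.0725/365)^3285 ≈ 467,506.0375.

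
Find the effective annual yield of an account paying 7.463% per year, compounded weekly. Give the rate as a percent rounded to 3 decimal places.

One year is 52 periods at 0.00143519 each: (1 + 0.00143519)^52 ≈ 1.077428.
EAR = 1.077428 − 1 ≈ 7.74278%.

7.743%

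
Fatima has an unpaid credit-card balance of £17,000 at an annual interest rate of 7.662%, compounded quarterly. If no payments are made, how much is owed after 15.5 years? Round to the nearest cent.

Periodic rate = 7.662%/4 = 0.019155; periods = 4·15.5 = 62.
A = 17,000·(1 + 0.019155)^62 ≈ 17,000·3.2426109701 ≈ 55,124.3865.

£55,124.39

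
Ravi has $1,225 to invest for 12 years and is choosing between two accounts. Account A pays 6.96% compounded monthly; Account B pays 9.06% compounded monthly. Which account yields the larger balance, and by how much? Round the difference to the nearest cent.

A: (1 + 0.0058)^144 ≈ 2.299719697, so 1,225 × 2.299719697 ≈ 2,817.1566.
B: (1 + 0.00755)^144 ≈ 2.953870551, so 1,225 × 2.953870551 ≈ 3,618.4914.
Difference ≈ 801.3348 in favor of B.

Account B, by $801.33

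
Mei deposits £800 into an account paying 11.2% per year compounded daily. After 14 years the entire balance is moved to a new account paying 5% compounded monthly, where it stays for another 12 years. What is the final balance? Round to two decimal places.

£6,982.24

After 14 years at 11.2%: 800 × 4.795890855 ≈ 3,836.7127.
Then 12 years at 5%: 3,836.7127 × 1.819848874 ≈ 6,982.2373.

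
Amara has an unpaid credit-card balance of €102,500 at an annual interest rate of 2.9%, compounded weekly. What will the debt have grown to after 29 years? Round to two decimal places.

€237,609.45

Growth factor = (1 + 0.029/52)^1508 ≈ 2.3181410143.
A ≈ 102,500 × 2.3181410143 ≈ 237,609.4540.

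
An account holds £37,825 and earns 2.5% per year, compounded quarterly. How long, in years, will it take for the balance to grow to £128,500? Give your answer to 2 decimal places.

(1 + 0.00625)^(4t) = 128,500/37,825 = 3.3972.
4t·ln(1 + 0.00625) = ln(3.3972); 4t = 1.223/0.00623055 ≈ 196.2842.
t ≈ 49.0711 years.

49.07 years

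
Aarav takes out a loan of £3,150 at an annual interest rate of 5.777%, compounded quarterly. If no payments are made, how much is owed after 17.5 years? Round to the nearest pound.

Periodic rate = 5.777%/4 = 0.0144425; periods = 4·17.5 = 70.
A = 3,150·(1 + 0.0144425)^70 ≈ 3,150·2.728478249 ≈ 8,594.7065.

£8,595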